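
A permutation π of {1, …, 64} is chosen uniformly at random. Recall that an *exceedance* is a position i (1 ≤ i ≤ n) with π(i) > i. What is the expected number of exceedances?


Write X = Σ_{i=1}^{64} X_i, where X_i = 1_{π(i) > i}.
For each fixed i, π(i) is uniform over {1, …, 64} (marginal of a uniform permutation), so P[π(i) > i] = (n − i)/n. Summing: Σ_{i=1}^{64} (n − i)/n = (0 + 1 + … + 63)/64 = 64(64 − 1)/(2·64) = (64 − 1)/2.
Hence E[X] = Σ_{i=1}^{64} (64 − i)/64 = 63/2 ≈ 31.50000.

E[X] = 63/2 = 31.50000.


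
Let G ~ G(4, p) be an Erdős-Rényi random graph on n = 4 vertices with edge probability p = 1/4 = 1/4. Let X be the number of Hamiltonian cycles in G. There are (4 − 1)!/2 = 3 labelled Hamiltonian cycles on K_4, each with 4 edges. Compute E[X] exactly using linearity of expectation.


K_4 has (4 − 1)!/2 = 3 labelled Hamiltonian cycles.
For each such Hamiltonian cycle H, let X_H = 1 if all 4 edges of H are present in G. Then P[X_H = 1] = p^{4} = (1/4)^{4} = 1/256.
By linearity: E[X] = Σ_H E[X_H] = 3 · p^{4} = 3 · 1/256 = 3/256.
Numerically: E[X] ≈ 0.0117188.

E[X] = 3 · (1/4)^{4} = 3/256 ≈ 0.0117188.


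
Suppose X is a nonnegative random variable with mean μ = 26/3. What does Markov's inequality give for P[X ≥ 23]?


μ = E[X] = 26/3, a = 23.
Markov: P[X ≥ 23] ≤ μ/a = (26/3)/23 = 26/69.
Numerically: ≈ 0.377.
(Since a = 23 > μ = 8.667, the bound 26/69 is < 1 and informative.)

P[X ≥ 23] ≤ 26/69 ≈ 0.377.


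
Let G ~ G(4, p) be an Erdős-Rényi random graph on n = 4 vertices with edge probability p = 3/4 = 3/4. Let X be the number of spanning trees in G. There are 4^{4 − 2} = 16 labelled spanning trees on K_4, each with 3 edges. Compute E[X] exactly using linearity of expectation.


K_4 has 4^{4 − 2} = 16 labelled spanning trees.
For each such spanning tree H, let X_H = 1 if all 3 edges of H are present in G. Then P[X_H = 1] = p^{3} = (3/4)^{3} = 27/64.
By linearity of expectation: E[X] = Σ_H E[X_H] = 16 · p^{3} = 16 · 27/64 = 27/4.
Numerically: E[X] ≈ 6.75.

E[X] = 16 · (3/4)^{3} = 27/4 ≈ 6.75.


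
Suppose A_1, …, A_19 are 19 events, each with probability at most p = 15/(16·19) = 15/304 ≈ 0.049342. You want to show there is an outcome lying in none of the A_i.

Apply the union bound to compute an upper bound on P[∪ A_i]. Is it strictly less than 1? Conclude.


Union bound: P[∪_{i=1}^{19} A_i] ≤ Σ_i P[A_i] ≤ 19·p = 19·(15/304) = 15/16.
Numerically: 15/16 ≈ 0.937500.
Is 15/16 < 1? YES.
Since P[∪ A_i] ≤ 15/16 < 1, the complement has P[∩ A_i^c] ≥ 1 − 15/16 = 1/16 > 0, so some outcome avoids every A_i.

19·p = 15/16 ≈ 0.937500; existence CERTIFIED by the union bound.


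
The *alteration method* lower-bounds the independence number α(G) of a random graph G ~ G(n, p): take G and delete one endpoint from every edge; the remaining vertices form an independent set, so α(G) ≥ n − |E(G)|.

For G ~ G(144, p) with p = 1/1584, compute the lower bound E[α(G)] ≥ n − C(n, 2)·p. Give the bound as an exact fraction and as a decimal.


E[|E(G)|] = C(144, 2)·p = 10296 · (1/1584) = 13/2.
E[α(G)] ≥ n − E[|E(G)|] = 144 − 13/2 = 275/2.
Numerically: ≈ 137.5000.
(This is only a lower bound; the true E[α(G)] may be larger.)

E[α(G)] ≥ 275/2 ≈ 137.5000.


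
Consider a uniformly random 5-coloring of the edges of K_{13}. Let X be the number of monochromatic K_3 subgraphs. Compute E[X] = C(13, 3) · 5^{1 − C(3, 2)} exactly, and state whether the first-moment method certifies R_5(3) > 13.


E[X] = C(13, 3) · 5^{1 − 3} = 286 · 5^{−2} = 286/25.
As a reduced fraction: E[X] = 286/25 ≈ 11.4400000.
Is E[X] < 1? NO.
Since E[X] ≥ 1, the first-moment bound is inconclusive at n = 13; it does NOT by itself certify R_5(3) > 13.

E[X] = 286/25 ≈ 11.4400000; E[X] ≥ 1; first-moment method inconclusive here.


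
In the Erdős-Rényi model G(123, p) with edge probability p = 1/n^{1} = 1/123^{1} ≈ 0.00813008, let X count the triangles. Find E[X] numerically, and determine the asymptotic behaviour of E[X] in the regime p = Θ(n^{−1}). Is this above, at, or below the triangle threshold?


Number of potential triangles: C(123, 3) = 302621.
Each occurs with probability p³ ≈ (0.00813008)³ ≈ 5.37383918e-07.
By linearity: E[X] = C(123, 3)·p³ ≈ 302621 · 5.37383918e-07 ≈ 0.162624.
Here α = 1, so p = 1/n is exactly at the triangle threshold p ~ 1/n. Asymptotically E[X] → c³/6 = 1³/6 = 1/6 ≈ 0.166667, a bounded constant. In this regime the triangle count is asymptotically Poisson(c³/6).

E[X] ≈ 0.162624; in regime p = Θ(1/n^{1}) E[X] stays bounded (at the triangle threshold p ~ 1/n).


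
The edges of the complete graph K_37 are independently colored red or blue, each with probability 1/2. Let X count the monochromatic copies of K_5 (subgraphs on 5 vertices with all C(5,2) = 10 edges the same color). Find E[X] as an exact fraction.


Let X = Σ_S X_S over the C(37, 5) = 435897 subsets S of size 5, where X_S = 1 if the K_5 on S is monochromatic.
For a fixed S, the K_5 on S has C(5, 2) = 10 edges. P[all 10 edges red] = (1/2)^10, and likewise for blue, so P[monochromatic] = 2·(1/2)^10 = 2^{1 − 10} = 1/512.
By linearity of expectation: E[X] = C(37, 5) · 2^{1 − 10} = 435897 · 1/512 = 435897/512.
Numerically: E[X] ≈ 851.36133.

E[X] = C(37,5)·2^(1−C(5,2)) = 435897/512 ≈ 851.36133.


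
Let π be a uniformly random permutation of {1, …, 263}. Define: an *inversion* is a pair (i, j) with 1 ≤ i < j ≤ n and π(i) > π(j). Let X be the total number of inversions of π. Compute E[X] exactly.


Write X = Σ X_I over the C(263, 2) = 34453 pairs i < j, with X_I the indicator of one inversion.
There are 34453 indicators.
For each fixed pair i < j, the values π(i) and π(j) are two distinct elements of {1, …, 263} in uniformly random order; by symmetry P[π(i) > π(j)] = 1/2.
By linearity: E[X] = 34453 · (1/2) = C(263, 2) · (1/2) = 34453/2 = 34453/2 ≈ 17226.5000.

E[X] = 34453/2 = 17226.5000.


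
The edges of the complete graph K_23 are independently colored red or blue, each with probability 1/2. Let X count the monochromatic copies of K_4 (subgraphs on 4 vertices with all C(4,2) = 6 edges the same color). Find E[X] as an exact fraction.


Let X = Σ_S X_S over the C(23, 4) = 8855 subsets S of size 4, where X_S = 1 if the K_4 on S is monochromatic.
For a fixed S, the K_4 on S has C(4, 2) = 6 edges. P[all 6 edges red] = (1/2)^6, and likewise for blue, so P[monochromatic] = 2·(1/2)^6 = 2^{1 − 6} = 1/32.
By linearity: E[X] = C(23, 4) · 2^{1 − 6} = 8855 · 1/32 = 8855/32.
Numerically: E[X] ≈ 276.71875.

E[X] = C(23,4)·2^(1−C(4,2)) = 8855/32 ≈ 276.71875.


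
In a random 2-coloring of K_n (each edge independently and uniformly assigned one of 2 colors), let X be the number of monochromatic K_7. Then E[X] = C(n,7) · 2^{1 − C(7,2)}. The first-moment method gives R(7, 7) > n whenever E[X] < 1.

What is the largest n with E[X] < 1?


We need C(n, 7) · 2^{1 − 21} < 1, i.e. C(n, 7) < 2^{21 − 1} = 1048576.
Check values of n near the boundary:
  n = 23: C(23, 7) = 245157; 245157 < 1048576? YES
  n = 24: C(24, 7) = 346104; 346104 < 1048576? YES
  n = 25: C(25, 7) = 480700; 480700 < 1048576? YES
  n = 26: C(26, 7) = 657800; 657800 < 1048576? YES
  n = 27: C(27, 7) = 888030; 888030 < 1048576? YES
  n = 28: C(28, 7) = 1184040; 1184040 < 1048576? NO
  n = 29: C(29, 7) = 1560780; 1560780 < 1048576? NO
  n = 30: C(30, 7) = 2035800; 2035800 < 1048576? NO
The largest n with C(n, 7) < 1048576 is n = 27 (where E[X] = 444015/524288 ≈ 0.84689). Hence R(7, 7) > 27, i.e. R(7, 7) ≥ 28.

Largest n = 27; hence R(7, 7) > 27.


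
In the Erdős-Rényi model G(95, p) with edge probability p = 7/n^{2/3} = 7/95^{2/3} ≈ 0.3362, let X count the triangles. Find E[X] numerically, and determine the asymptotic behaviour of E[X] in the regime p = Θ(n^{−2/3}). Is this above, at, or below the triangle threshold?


Number of potential triangles: C(95, 3) = 138415.
Each occurs with probability p³ ≈ (0.3362)³ ≈ 3.800554e-02.
By linearity: E[X] = C(95, 3)·p³ ≈ 138415 · 3.800554e-02 ≈ 5260.5368.
Since α = 2/3 < 1, p = c/n^{2/3} ≫ 1/n is above the triangle threshold p ~ 1/n. Asymptotically E[X] ~ (c³/6)·n^{3(1−α)} = (7³/6)·n^{1} → ∞; triangles are abundant w.h.p.

E[X] ≈ 5260.5368; in regime p = Θ(1/n^{2/3}) E[X] diverges (above the triangle threshold p ~ 1/n).


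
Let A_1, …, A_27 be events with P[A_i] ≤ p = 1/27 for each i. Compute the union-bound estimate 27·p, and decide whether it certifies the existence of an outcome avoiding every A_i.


Union bound: P[∪_{i=1}^{27} A_i] ≤ Σ_i P[A_i] ≤ 27·p = 27·(1/27) = 1.
Numerically: 1 ≈ 1.0000.
Is 1 < 1? NO.
Since the bound 1 is ≥ 1, the union bound is uninformative here; it does NOT by itself certify existence.

27·p = 1 ≈ 1.0000; existence NOT certified by the union bound.


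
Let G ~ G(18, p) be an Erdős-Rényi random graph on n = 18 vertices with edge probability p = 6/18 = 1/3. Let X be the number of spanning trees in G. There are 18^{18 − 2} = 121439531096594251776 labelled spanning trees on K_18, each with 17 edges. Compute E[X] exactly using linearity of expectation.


K_18 has 18^{18 − 2} = 121439531096594251776 labelled spanning trees.
For each such spanning tree H, let X_H = 1 if all 17 edges of H are present in G. Then P[X_H = 1] = p^{17} = (1/3)^{17} = 1/129140163.
Summing the indicators: E[X] = Σ_H E[X_H] = 121439531096594251776 · p^{17} = 121439531096594251776 · 1/129140163 = 940369969152.
Numerically: E[X] ≈ 9.404e+11.

E[X] = 121439531096594251776 · (1/3)^{17} = 940369969152 ≈ 9.404e+11.


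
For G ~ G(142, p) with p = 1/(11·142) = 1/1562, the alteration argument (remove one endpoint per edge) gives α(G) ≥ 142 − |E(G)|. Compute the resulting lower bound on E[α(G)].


E[|E(G)|] = C(142, 2)·p = 10011 · (1/1562) = 141/22.
E[α(G)] ≥ n − E[|E(G)|] = 142 − 141/22 = 2983/22.
Numerically: ≈ 135.59091.
(This is only a lower bound; the true E[α(G)] may be larger.)

E[α(G)] ≥ 2983/22 ≈ 135.59091.


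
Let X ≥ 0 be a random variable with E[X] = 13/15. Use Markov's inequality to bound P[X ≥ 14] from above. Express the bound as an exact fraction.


μ = E[X] = 13/15, a = 14.
Markov: P[X ≥ 14] ≤ μ/a = (13/15)/14 = 13/210.
Numerically: ≈ 0.0619.
(Since a = 14 > μ = 0.8667, the bound 13/210 is < 1 and informative.)

P[X ≥ 14] ≤ 13/210 ≈ 0.0619.


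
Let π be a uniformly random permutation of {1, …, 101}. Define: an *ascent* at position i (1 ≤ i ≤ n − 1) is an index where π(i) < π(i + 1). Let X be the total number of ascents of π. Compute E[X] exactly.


Write X = Σ X_I over i = 1, …, 100, with X_I the indicator of one ascent.
There are 100 indicators.
For each fixed i, the pair (π(i), π(i+1)) is a uniformly random ordered pair of distinct values from {1, …, 101}; by symmetry P[π(i) < π(i+1)] = 1/2.
By linearity: E[X] = 100 · (1/2) = (101 − 1) · (1/2) = 50 ≈ 50.00000.

E[X] = 50 = 50.00000.


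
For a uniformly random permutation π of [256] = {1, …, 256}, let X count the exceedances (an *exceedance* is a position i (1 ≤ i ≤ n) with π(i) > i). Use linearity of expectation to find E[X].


Write X = Σ_{i=1}^{256} X_i, where X_i = 1_{π(i) > i}.
For each fixed i, π(i) is uniform over {1, …, 256} (marginal of a uniform permutation), so P[π(i) > i] = (n − i)/n. Summing: Σ_{i=1}^{256} (n − i)/n = (0 + 1 + … + 255)/256 = 256(256 − 1)/(2·256) = (256 − 1)/2.
Hence E[X] = Σ_{i=1}^{256} (256 − i)/256 = 255/2 ≈ 127.500000.

E[X] = 255/2 = 127.500000.


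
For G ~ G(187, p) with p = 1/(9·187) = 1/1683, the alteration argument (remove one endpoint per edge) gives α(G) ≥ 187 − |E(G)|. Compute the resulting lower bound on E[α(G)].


E[|E(G)|] = C(187, 2)·p = 17391 · (1/1683) = 31/3.
E[α(G)] ≥ n − E[|E(G)|] = 187 − 31/3 = 530/3.
Numerically: ≈ 176.667.
(This is only a lower bound; the true E[α(G)] may be larger.)

E[α(G)] ≥ 530/3 ≈ 176.667.


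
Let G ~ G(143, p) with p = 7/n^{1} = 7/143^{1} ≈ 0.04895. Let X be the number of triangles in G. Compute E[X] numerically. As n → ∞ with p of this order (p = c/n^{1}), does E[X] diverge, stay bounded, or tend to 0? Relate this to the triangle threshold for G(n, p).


Number of potential triangles: C(143, 3) = 477191.
Each occurs with probability p³ ≈ (0.04895)³ ≈ 1.172968e-04.
By linearity: E[X] = C(143, 3)·p³ ≈ 477191 · 1.172968e-04 ≈ 55.9730.
Here α = 1, so p = 7/n is exactly at the triangle threshold p ~ 1/n. Asymptotically E[X] → c³/6 = 7³/6 = 343/6 ≈ 57.1667, a bounded constant. In this regime the triangle count is asymptotically Poisson(c³/6).

E[X] ≈ 55.9730; in regime p = Θ(1/n^{1}) E[X] stays bounded (at the triangle threshold p ~ 1/n).


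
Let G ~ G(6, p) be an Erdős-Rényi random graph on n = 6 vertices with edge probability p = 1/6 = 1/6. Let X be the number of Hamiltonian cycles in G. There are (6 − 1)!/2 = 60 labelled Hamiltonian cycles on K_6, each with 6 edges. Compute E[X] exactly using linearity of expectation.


K_6 has (6 − 1)!/2 = 60 labelled Hamiltonian cycles.
For each such Hamiltonian cycle H, let X_H = 1 if all 6 edges of H are present in G. Then P[X_H = 1] = p^{6} = (1/6)^{6} = 1/46656.
By linearity: E[X] = Σ_H E[X_H] = 60 · p^{6} = 60 · 1/46656 = 5/3888.
Numerically: E[X] ≈ 0.00129.

E[X] = 60 · (1/6)^{6} = 5/3888 ≈ 0.00129.


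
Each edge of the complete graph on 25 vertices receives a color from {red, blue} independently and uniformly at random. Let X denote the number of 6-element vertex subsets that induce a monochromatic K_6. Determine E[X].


Let X = Σ_S X_S over the C(25, 6) = 177100 subsets S of size 6, where X_S = 1 if the K_6 on S is monochromatic.
For a fixed S, the K_6 on S has C(6, 2) = 15 edges. P[all 15 edges red] = (1/2)^15, and likewise for blue, so P[monochromatic] = 2·(1/2)^15 = 2^{1 − 15} = 1/16384.
By linearity of expectation: E[X] = C(25, 6) · 2^{1 − 15} = 177100 · 1/16384 = 44275/4096.
Numerically: E[X] ≈ 10.8093.

E[X] = C(25,6)·2^(1−C(6,2)) = 44275/4096 ≈ 10.8093.


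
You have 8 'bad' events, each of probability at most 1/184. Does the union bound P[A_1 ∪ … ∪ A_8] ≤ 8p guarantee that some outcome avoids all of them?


Union bound: P[∪_{i=1}^{8} A_i] ≤ Σ_i P[A_i] ≤ 8·p = 8·(1/184) = 1/23.
Numerically: 1/23 ≈ 0.0435.
Is 1/23 < 1? YES.
Since P[∪ A_i] ≤ 1/23 < 1, the complement has P[∩ A_i^c] ≥ 1 − 1/23 = 22/23 > 0, so some outcome avoids every A_i.

8·p = 1/23 ≈ 0.0435; existence CERTIFIED by the union bound.


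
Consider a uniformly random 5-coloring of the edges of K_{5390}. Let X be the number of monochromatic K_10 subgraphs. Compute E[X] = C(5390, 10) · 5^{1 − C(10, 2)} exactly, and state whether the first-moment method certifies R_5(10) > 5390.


E[X] = C(5390, 10) · 5^{1 − 45} = 5655833965919099070255434039753 · 5^{−44} = 5655833965919099070255434039753/5684341886080801486968994140625.
As a reduced fraction: E[X] = 5655833965919099070255434039753/5684341886080801486968994140625 ≈ 0.9950.
Is E[X] < 1? YES.
Since E[X] < 1, there exists a 5-coloring of K_{5390} with no monochromatic K_10; hence R_5(10) > 5390.

E[X] = 5655833965919099070255434039753/5684341886080801486968994140625 ≈ 0.9950; E[X] < 1, so R_5(10) > 5390.


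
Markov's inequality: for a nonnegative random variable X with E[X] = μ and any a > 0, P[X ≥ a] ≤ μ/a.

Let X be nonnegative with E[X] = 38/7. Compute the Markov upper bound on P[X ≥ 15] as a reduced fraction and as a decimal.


μ = E[X] = 38/7, a = 15.
Markov: P[X ≥ 15] ≤ μ/a = (38/7)/15 = 38/105.
Numerically: ≈ 0.36190.
(Since a = 15 > μ = 5.42857, the bound 38/105 is < 1 and informative.)

P[X ≥ 15] ≤ 38/105 ≈ 0.36190.


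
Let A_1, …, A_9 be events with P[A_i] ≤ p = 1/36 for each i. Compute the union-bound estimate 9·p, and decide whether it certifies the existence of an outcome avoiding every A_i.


Union bound: P[∪_{i=1}^{9} A_i] ≤ Σ_i P[A_i] ≤ 9·p = 9·(1/36) = 1/4.
Numerically: 1/4 ≈ 0.2500000.
Is 1/4 < 1? YES.
Since P[∪ A_i] ≤ 1/4 < 1, the complement has P[∩ A_i^c] ≥ 1 − 1/4 = 3/4 > 0, so some outcome avoids every A_i.

9·p = 1/4 ≈ 0.2500000; existence CERTIFIED by the union bound.


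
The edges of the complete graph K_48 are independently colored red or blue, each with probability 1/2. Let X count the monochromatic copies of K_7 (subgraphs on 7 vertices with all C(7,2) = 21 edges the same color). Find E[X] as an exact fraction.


Let X = Σ_S X_S over the C(48, 7) = 73629072 subsets S of size 7, where X_S = 1 if the K_7 on S is monochromatic.
For a fixed S, the K_7 on S has C(7, 2) = 21 edges. P[all 21 edges red] = (1/2)^21, and likewise for blue, so P[monochromatic] = 2·(1/2)^21 = 2^{1 − 21} = 1/1048576.
Summing: E[X] = C(48, 7) · 2^{1 − 21} = 73629072 · 1/1048576 = 4601817/65536.
Numerically: E[X] ≈ 70.2182.

E[X] = C(48,7)·2^(1−C(7,2)) = 4601817/65536 ≈ 70.2182.


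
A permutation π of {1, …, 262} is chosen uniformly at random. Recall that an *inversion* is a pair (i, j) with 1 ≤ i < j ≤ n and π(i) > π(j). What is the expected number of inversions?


Write X = Σ X_I over the C(262, 2) = 34191 pairs i < j, with X_I the indicator of one inversion.
There are 34191 indicators.
For each fixed pair i < j, the values π(i) and π(j) are two distinct elements of {1, …, 262} in uniformly random order; by symmetry P[π(i) > π(j)] = 1/2.
By linearity: E[X] = 34191 · (1/2) = C(262, 2) · (1/2) = 34191/2 = 34191/2 ≈ 17095.500000.

E[X] = 34191/2 = 17095.500000.


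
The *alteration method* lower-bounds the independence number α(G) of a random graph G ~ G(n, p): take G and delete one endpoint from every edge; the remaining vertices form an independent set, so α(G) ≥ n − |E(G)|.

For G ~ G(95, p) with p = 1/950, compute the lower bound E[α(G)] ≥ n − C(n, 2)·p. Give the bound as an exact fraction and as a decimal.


E[|E(G)|] = C(95, 2)·p = 4465 · (1/950) = 47/10.
E[α(G)] ≥ n − E[|E(G)|] = 95 − 47/10 = 903/10.
Numerically: ≈ 90.3000.
(This is only a lower bound; the true E[α(G)] may be larger.)

E[α(G)] ≥ 903/10 ≈ 90.3000.


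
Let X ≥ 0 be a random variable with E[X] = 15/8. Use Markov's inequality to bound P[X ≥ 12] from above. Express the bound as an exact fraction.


μ = E[X] = 15/8, a = 12.
Markov: P[X ≥ 12] ≤ μ/a = (15/8)/12 = 5/32.
Numerically: ≈ 0.15625.
(Since a = 12 > μ = 1.87500, the bound 5/32 is < 1 and informative.)

P[X ≥ 12] ≤ 5/32 ≈ 0.15625.


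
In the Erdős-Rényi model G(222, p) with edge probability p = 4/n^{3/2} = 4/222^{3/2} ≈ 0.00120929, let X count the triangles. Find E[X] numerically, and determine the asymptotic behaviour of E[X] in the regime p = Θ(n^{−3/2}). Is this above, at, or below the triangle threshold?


Number of potential triangles: C(222, 3) = 1798940.
Each occurs with probability p³ ≈ (0.00120929)³ ≈ 1.76844513e-09.
By linearity: E[X] = C(222, 3)·p³ ≈ 1798940 · 1.76844513e-09 ≈ 0.003181.
Since α = 3/2 > 1, p = c/n^{3/2} = o(1/n) is below the triangle threshold p ~ 1/n. Asymptotically E[X] ~ (c³/6)·n^{3(1−α)} = (4³/6)·n^{-1.5} → 0, so by Markov's inequality G has no triangles w.h.p.

E[X] ≈ 0.003181; in regime p = Θ(1/n^{3/2}) E[X] tends to 0 (below the triangle threshold p ~ 1/n).


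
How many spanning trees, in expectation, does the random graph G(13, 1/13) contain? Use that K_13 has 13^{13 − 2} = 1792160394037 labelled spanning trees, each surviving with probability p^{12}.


K_13 has 13^{13 − 2} = 1792160394037 labelled spanning trees.
For each such spanning tree H, let X_H = 1 if all 12 edges of H are present in G. Then P[X_H = 1] = p^{12} = (1/13)^{12} = 1/23298085122481.
By linearity of expectation: E[X] = Σ_H E[X_H] = 1792160394037 · p^{12} = 1792160394037 · 1/23298085122481 = 1/13.
Numerically: E[X] ≈ 0.0769.

E[X] = 1792160394037 · (1/13)^{12} = 1/13 ≈ 0.0769.


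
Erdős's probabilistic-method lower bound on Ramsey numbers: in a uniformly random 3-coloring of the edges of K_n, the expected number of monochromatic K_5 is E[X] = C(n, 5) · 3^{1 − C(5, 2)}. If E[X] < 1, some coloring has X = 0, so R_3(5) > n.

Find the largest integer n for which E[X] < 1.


We need C(n, 5) · 3^{1 − 10} < 1, i.e. C(n, 5) < 3^{10 − 1} = 19683.
Check values of n near the boundary:
  n = 16: C(16, 5) = 4368; 4368 < 19683? YES
  n = 17: C(17, 5) = 6188; 6188 < 19683? YES
  n = 18: C(18, 5) = 8568; 8568 < 19683? YES
  n = 19: C(19, 5) = 11628; 11628 < 19683? YES
  n = 20: C(20, 5) = 15504; 15504 < 19683? YES
  n = 21: C(21, 5) = 20349; 20349 < 19683? NO
  n = 22: C(22, 5) = 26334; 26334 < 19683? NO
The largest n with C(n, 5) < 19683 is n = 20 (where E[X] = 5168/6561 ≈ 0.7876848). Hence R_3(5) > 20, i.e. R_3(5) ≥ 21.

Largest n = 20; hence R_3(5) > 20.


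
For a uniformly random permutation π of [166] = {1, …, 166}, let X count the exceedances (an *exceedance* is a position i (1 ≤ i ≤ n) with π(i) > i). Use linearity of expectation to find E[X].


Write X = Σ_{i=1}^{166} X_i, where X_i = 1_{π(i) > i}.
For each fixed i, π(i) is uniform over {1, …, 166} (marginal of a uniform permutation), so P[π(i) > i] = (n − i)/n. Summing: Σ_{i=1}^{166} (n − i)/n = (0 + 1 + … + 165)/166 = 166(166 − 1)/(2·166) = (166 − 1)/2.
Hence E[X] = Σ_{i=1}^{166} (166 − i)/166 = 165/2 ≈ 82.50000.

E[X] = 165/2 = 82.50000.


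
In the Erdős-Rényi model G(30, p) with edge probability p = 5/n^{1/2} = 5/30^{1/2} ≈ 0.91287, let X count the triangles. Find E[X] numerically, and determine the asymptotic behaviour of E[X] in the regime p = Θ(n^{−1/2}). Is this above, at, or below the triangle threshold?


Number of potential triangles: C(30, 3) = 4060.
Each occurs with probability p³ ≈ (0.91287)³ ≈ 7.6072577e-01.
By linearity: E[X] = C(30, 3)·p³ ≈ 4060 · 7.6072577e-01 ≈ 3088.54664.
Since α = 1/2 < 1, p = c/n^{1/2} ≫ 1/n is above the triangle threshold p ~ 1/n. Asymptotically E[X] ~ (c³/6)·n^{3(1−α)} = (5³/6)·n^{1.5} → ∞; triangles are abundant w.h.p.

E[X] ≈ 3088.54664; in regime p = Θ(1/n^{1/2}) E[X] diverges (above the triangle threshold p ~ 1/n).


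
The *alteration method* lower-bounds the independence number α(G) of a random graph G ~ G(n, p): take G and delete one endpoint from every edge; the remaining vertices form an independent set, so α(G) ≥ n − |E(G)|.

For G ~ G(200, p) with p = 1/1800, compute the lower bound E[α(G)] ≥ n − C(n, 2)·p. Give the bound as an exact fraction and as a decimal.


E[|E(G)|] = C(200, 2)·p = 19900 · (1/1800) = 199/18.
E[α(G)] ≥ n − E[|E(G)|] = 200 − 199/18 = 3401/18.
Numerically: ≈ 188.94444.
(This is only a lower bound; the true E[α(G)] may be larger.)

E[α(G)] ≥ 3401/18 ≈ 188.94444.


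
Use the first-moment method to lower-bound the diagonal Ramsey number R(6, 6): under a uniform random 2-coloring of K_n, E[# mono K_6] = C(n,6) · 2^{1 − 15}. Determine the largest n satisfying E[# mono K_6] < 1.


We need C(n, 6) · 2^{1 − 15} < 1, i.e. C(n, 6) < 2^{15 − 1} = 16384.
Check values of n near the boundary:
  n = 16: C(16, 6) = 8008; 8008 < 16384? YES
  n = 17: C(17, 6) = 12376; 12376 < 16384? YES
  n = 18: C(18, 6) = 18564; 18564 < 16384? NO
  n = 19: C(19, 6) = 27132; 27132 < 16384? NO
  n = 20: C(20, 6) = 38760; 38760 < 16384? NO
The largest n with C(n, 6) < 16384 is n = 17 (where E[X] = 1547/2048 ≈ 0.7554). Hence R(6, 6) > 17, i.e. R(6, 6) ≥ 18.

Largest n = 17; hence R(6, 6) > 17.


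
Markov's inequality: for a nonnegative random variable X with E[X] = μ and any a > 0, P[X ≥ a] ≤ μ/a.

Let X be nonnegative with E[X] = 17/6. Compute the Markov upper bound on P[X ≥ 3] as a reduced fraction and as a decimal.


μ = E[X] = 17/6, a = 3.
Markov: P[X ≥ 3] ≤ μ/a = (17/6)/3 = 17/18.
Numerically: ≈ 0.94444.
(Since a = 3 > μ = 2.83333, the bound 17/18 is < 1 and informative.)

P[X ≥ 3] ≤ 17/18 ≈ 0.94444.


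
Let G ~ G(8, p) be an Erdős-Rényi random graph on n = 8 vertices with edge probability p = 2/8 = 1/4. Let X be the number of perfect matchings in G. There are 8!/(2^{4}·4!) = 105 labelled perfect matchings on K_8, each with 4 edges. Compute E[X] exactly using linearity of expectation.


K_8 has 8!/(2^{4}·4!) = 105 labelled perfect matchings.
For each such perfect matching H, let X_H = 1 if all 4 edges of H are present in G. Then P[X_H = 1] = p^{4} = (1/4)^{4} = 1/256.
By linearity of expectation: E[X] = Σ_H E[X_H] = 105 · p^{4} = 105 · 1/256 = 105/256.
Numerically: E[X] ≈ 0.4102.

E[X] = 105 · (1/4)^{4} = 105/256 ≈ 0.4102.


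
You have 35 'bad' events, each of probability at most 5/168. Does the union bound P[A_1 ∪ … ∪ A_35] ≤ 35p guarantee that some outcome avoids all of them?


Union bound: P[∪_{i=1}^{35} A_i] ≤ Σ_i P[A_i] ≤ 35·p = 35·(5/168) = 25/24.
Numerically: 25/24 ≈ 1.0416667.
Is 25/24 < 1? NO.
Since the bound 25/24 is ≥ 1, the union bound is uninformative here; it does NOT by itself certify existence.

35·p = 25/24 ≈ 1.0416667; existence NOT certified by the union bound.


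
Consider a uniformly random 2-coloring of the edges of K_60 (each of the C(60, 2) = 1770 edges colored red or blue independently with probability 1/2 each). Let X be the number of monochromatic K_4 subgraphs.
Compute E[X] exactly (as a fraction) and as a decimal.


Let X = Σ_S X_S over the C(60, 4) = 487635 subsets S of size 4, where X_S = 1 if the K_4 on S is monochromatic.
For a fixed S, the K_4 on S has C(4, 2) = 6 edges. P[all 6 edges red] = (1/2)^6, and likewise for blue, so P[monochromatic] = 2·(1/2)^6 = 2^{1 − 6} = 1/32.
By linearity: E[X] = C(60, 4) · 2^{1 − 6} = 487635 · 1/32 = 487635/32.
Numerically: E[X] ≈ 15238.59375.

E[X] = C(60,4)·2^(1−C(4,2)) = 487635/32 ≈ 15238.59375.


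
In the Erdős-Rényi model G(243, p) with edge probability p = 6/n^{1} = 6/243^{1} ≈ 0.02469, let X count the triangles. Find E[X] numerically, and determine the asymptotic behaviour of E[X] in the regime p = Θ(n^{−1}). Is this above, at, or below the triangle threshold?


Number of potential triangles: C(243, 3) = 2362041.
Each occurs with probability p³ ≈ (0.02469)³ ≈ 1.505341e-05.
By linearity: E[X] = C(243, 3)·p³ ≈ 2362041 · 1.505341e-05 ≈ 35.5568.
Here α = 1, so p = 6/n is exactly at the triangle threshold p ~ 1/n. Asymptotically E[X] → c³/6 = 6³/6 = 36 ≈ 36.0000, a bounded constant. In this regime the triangle count is asymptotically Poisson(c³/6).

E[X] ≈ 35.5568; in regime p = Θ(1/n^{1}) E[X] stays bounded (at the triangle threshold p ~ 1/n).


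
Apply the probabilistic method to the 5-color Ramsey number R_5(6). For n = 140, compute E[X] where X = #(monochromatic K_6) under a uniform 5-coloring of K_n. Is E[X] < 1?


E[X] = C(140, 6) · 5^{1 − 15} = 9381724380 · 5^{−14} = 9381724380/6103515625.
As a reduced fraction: E[X] = 1876344876/1220703125 ≈ 1.53710.
Is E[X] < 1? NO.
Since E[X] ≥ 1, the first-moment bound is inconclusive at n = 140; it does NOT by itself certify R_5(6) > 140.

E[X] = 1876344876/1220703125 ≈ 1.53710; E[X] ≥ 1; first-moment method inconclusive here.


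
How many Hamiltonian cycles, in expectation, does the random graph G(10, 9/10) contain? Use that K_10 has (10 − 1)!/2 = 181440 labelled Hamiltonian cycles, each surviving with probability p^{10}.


K_10 has (10 − 1)!/2 = 181440 labelled Hamiltonian cycles.
For each such Hamiltonian cycle H, let X_H = 1 if all 10 edges of H are present in G. Then P[X_H = 1] = p^{10} = (9/10)^{10} = 3486784401/10000000000.
Summing the indicators: E[X] = Σ_H E[X_H] = 181440 · p^{10} = 181440 · 3486784401/10000000000 = 1977006755367/31250000.
Numerically: E[X] ≈ 63264.2.

E[X] = 181440 · (9/10)^{10} = 1977006755367/31250000 ≈ 63264.2.


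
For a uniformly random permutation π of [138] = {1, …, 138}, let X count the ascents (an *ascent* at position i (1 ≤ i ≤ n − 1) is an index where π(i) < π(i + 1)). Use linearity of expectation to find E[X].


Write X = Σ X_I over i = 1, …, 137, with X_I the indicator of one ascent.
There are 137 indicators.
For each fixed i, the pair (π(i), π(i+1)) is a uniformly random ordered pair of distinct values from {1, …, 138}; by symmetry P[π(i) < π(i+1)] = 1/2.
By linearity: E[X] = 137 · (1/2) = (138 − 1) · (1/2) = 137/2 ≈ 68.5000.

E[X] = 137/2 = 68.5000.


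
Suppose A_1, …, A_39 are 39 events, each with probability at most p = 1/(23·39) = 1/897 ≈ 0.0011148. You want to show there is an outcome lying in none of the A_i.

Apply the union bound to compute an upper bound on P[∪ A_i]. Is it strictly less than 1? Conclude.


Union bound: P[∪_{i=1}^{39} A_i] ≤ Σ_i P[A_i] ≤ 39·p = 39·(1/897) = 1/23.
Numerically: 1/23 ≈ 0.0434783.
Is 1/23 < 1? YES.
Since P[∪ A_i] ≤ 1/23 < 1, the complement has P[∩ A_i^c] ≥ 1 − 1/23 = 22/23 > 0, so some outcome avoids every A_i.

39·p = 1/23 ≈ 0.0434783; existence CERTIFIED by the union bound.


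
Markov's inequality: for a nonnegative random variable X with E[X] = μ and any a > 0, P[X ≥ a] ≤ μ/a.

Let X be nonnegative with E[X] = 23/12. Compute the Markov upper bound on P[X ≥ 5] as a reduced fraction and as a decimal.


μ = E[X] = 23/12, a = 5.
Markov: P[X ≥ 5] ≤ μ/a = (23/12)/5 = 23/60.
Numerically: ≈ 0.38333.
(Since a = 5 > μ = 1.91667, the bound 23/60 is < 1 and informative.)

P[X ≥ 5] ≤ 23/60 ≈ 0.38333.


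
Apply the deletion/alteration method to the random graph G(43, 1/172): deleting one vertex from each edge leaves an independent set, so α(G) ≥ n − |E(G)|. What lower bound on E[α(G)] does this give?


E[|E(G)|] = C(43, 2)·p = 903 · (1/172) = 21/4.
E[α(G)] ≥ n − E[|E(G)|] = 43 − 21/4 = 151/4.
Numerically: ≈ 37.750.
(This is only a lower bound; the true E[α(G)] may be larger.)

E[α(G)] ≥ 151/4 ≈ 37.750.


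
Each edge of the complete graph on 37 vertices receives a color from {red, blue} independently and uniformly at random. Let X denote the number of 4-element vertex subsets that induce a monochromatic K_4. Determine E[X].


Let X = Σ_S X_S over the C(37, 4) = 66045 subsets S of size 4, where X_S = 1 if the K_4 on S is monochromatic.
For a fixed S, the K_4 on S has C(4, 2) = 6 edges. P[all 6 edges red] = (1/2)^6, and likewise for blue, so P[monochromatic] = 2·(1/2)^6 = 2^{1 − 6} = 1/32.
By linearity: E[X] = C(37, 4) · 2^{1 − 6} = 66045 · 1/32 = 66045/32.
Numerically: E[X] ≈ 2063.9062.

E[X] = C(37,4)·2^(1−C(4,2)) = 66045/32 ≈ 2063.9062.


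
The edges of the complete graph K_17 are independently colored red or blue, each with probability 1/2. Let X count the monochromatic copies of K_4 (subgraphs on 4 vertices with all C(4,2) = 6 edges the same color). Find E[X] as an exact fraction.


Let X = Σ_S X_S over the C(17, 4) = 2380 subsets S of size 4, where X_S = 1 if the K_4 on S is monochromatic.
For a fixed S, the K_4 on S has C(4, 2) = 6 edges. P[all 6 edges red] = (1/2)^6, and likewise for blue, so P[monochromatic] = 2·(1/2)^6 = 2^{1 − 6} = 1/32.
Summing: E[X] = C(17, 4) · 2^{1 − 6} = 2380 · 1/32 = 595/8.
Numerically: E[X] ≈ 74.37500.

E[X] = C(17,4)·2^(1−C(4,2)) = 595/8 ≈ 74.37500.


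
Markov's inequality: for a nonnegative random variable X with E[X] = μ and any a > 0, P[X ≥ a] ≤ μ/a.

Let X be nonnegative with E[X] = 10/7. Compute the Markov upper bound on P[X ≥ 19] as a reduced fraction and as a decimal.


μ = E[X] = 10/7, a = 19.
Markov: P[X ≥ 19] ≤ μ/a = (10/7)/19 = 10/133.
Numerically: ≈ 0.075.
(Since a = 19 > μ = 1.429, the bound 10/133 is < 1 and informative.)

P[X ≥ 19] ≤ 10/133 ≈ 0.075.


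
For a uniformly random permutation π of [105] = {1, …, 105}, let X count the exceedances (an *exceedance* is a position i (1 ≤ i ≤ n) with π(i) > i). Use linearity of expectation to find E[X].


Write X = Σ_{i=1}^{105} X_i, where X_i = 1_{π(i) > i}.
For each fixed i, π(i) is uniform over {1, …, 105} (marginal of a uniform permutation), so P[π(i) > i] = (n − i)/n. Summing: Σ_{i=1}^{105} (n − i)/n = (0 + 1 + … + 104)/105 = 105(105 − 1)/(2·105) = (105 − 1)/2.
Hence E[X] = Σ_{i=1}^{105} (105 − i)/105 = 52 ≈ 52.00000.

E[X] = 52 = 52.00000.


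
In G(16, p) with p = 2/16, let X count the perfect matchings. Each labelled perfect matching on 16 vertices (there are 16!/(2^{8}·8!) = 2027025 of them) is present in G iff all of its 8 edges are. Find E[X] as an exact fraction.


K_16 has 16!/(2^{8}·8!) = 2027025 labelled perfect matchings.
For each such perfect matching H, let X_H = 1 if all 8 edges of H are present in G. Then P[X_H = 1] = p^{8} = (1/8)^{8} = 1/16777216.
By linearity: E[X] = Σ_H E[X_H] = 2027025 · p^{8} = 2027025 · 1/16777216 = 2027025/16777216.
Numerically: E[X] ≈ 0.121.

E[X] = 2027025 · (1/8)^{8} = 2027025/16777216 ≈ 0.121.


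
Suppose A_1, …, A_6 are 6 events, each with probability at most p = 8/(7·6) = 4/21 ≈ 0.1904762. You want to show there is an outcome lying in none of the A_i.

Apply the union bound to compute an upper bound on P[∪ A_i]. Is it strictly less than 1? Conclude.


Union bound: P[∪_{i=1}^{6} A_i] ≤ Σ_i P[A_i] ≤ 6·p = 6·(4/21) = 8/7.
Numerically: 8/7 ≈ 1.1428571.
Is 8/7 < 1? NO.
Since the bound 8/7 is ≥ 1, the union bound is uninformative here; it does NOT by itself certify existence.

6·p = 8/7 ≈ 1.1428571; existence NOT certified by the union bound.


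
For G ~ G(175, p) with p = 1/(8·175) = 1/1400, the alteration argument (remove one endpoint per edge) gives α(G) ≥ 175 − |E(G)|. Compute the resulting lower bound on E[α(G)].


E[|E(G)|] = C(175, 2)·p = 15225 · (1/1400) = 87/8.
E[α(G)] ≥ n − E[|E(G)|] = 175 − 87/8 = 1313/8.
Numerically: ≈ 164.125.
(This is only a lower bound; the true E[α(G)] may be larger.)

E[α(G)] ≥ 1313/8 ≈ 164.125.


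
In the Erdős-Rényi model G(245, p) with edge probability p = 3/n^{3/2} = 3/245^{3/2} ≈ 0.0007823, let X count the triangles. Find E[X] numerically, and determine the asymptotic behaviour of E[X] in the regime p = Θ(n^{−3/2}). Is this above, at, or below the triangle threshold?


Number of potential triangles: C(245, 3) = 2421090.
Each occurs with probability p³ ≈ (0.0007823)³ ≈ 4.7875838e-10.
By linearity: E[X] = C(245, 3)·p³ ≈ 2421090 · 4.7875838e-10 ≈ 0.00116.
Since α = 3/2 > 1, p = c/n^{3/2} = o(1/n) is below the triangle threshold p ~ 1/n. Asymptotically E[X] ~ (c³/6)·n^{3(1−α)} = (3³/6)·n^{-1.5} → 0, so by Markov's inequality G has no triangles w.h.p.

E[X] ≈ 0.00116; in regime p = Θ(1/n^{3/2}) E[X] tends to 0 (below the triangle threshold p ~ 1/n).


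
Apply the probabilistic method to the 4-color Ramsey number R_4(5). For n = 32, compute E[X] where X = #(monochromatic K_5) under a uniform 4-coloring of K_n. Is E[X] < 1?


E[X] = C(32, 5) · 4^{1 − 10} = 201376 · 4^{−9} = 201376/262144.
As a reduced fraction: E[X] = 6293/8192 ≈ 0.768.
Is E[X] < 1? YES.
Since E[X] < 1, there exists a 4-coloring of K_{32} with no monochromatic K_5; hence R_4(5) > 32.

E[X] = 6293/8192 ≈ 0.768; E[X] < 1, so R_4(5) > 32.


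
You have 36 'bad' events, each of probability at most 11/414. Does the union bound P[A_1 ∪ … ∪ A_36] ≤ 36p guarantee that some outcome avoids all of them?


Union bound: P[∪_{i=1}^{36} A_i] ≤ Σ_i P[A_i] ≤ 36·p = 36·(11/414) = 22/23.
Numerically: 22/23 ≈ 0.956522.
Is 22/23 < 1? YES.
Since P[∪ A_i] ≤ 22/23 < 1, the complement has P[∩ A_i^c] ≥ 1 − 22/23 = 1/23 > 0, so some outcome avoids every A_i.

36·p = 22/23 ≈ 0.956522; existence CERTIFIED by the union bound.


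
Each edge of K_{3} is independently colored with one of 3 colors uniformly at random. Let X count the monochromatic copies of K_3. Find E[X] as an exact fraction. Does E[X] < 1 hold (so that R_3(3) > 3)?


E[X] = C(3, 3) · 3^{1 − 3} = 1 · 3^{−2} = 1/9.
As a reduced fraction: E[X] = 1/9 ≈ 0.111111.
Is E[X] < 1? YES.
Since E[X] < 1, there exists a 3-coloring of K_{3} with no monochromatic K_3; hence R_3(3) > 3.

E[X] = 1/9 ≈ 0.111111; E[X] < 1, so R_3(3) > 3.


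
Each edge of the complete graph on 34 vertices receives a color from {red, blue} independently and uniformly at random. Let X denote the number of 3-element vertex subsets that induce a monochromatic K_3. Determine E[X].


Let X = Σ_S X_S over the C(34, 3) = 5984 subsets S of size 3, where X_S = 1 if the K_3 on S is monochromatic.
For a fixed S, the K_3 on S has C(3, 2) = 3 edges. P[all 3 edges red] = (1/2)^3, and likewise for blue, so P[monochromatic] = 2·(1/2)^3 = 2^{1 − 3} = 1/4.
By linearity of expectation: E[X] = C(34, 3) · 2^{1 − 3} = 5984 · 1/4 = 1496.
Numerically: E[X] ≈ 1496.000000.

E[X] = C(34,3)·2^(1−C(3,2)) = 1496 ≈ 1496.000000.


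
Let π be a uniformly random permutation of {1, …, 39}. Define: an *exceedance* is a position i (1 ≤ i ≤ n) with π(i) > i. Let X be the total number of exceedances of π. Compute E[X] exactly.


Write X = Σ_{i=1}^{39} X_i, where X_i = 1_{π(i) > i}.
For each fixed i, π(i) is uniform over {1, …, 39} (marginal of a uniform permutation), so P[π(i) > i] = (n − i)/n. Summing: Σ_{i=1}^{39} (n − i)/n = (0 + 1 + … + 38)/39 = 39(39 − 1)/(2·39) = (39 − 1)/2.
Hence E[X] = Σ_{i=1}^{39} (39 − i)/39 = 19 ≈ 19.00000.

E[X] = 19 = 19.00000.


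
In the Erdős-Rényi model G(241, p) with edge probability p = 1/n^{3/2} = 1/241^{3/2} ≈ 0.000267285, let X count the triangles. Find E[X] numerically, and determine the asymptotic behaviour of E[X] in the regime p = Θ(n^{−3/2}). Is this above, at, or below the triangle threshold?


Number of potential triangles: C(241, 3) = 2303960.
Each occurs with probability p³ ≈ (0.000267285)³ ≈ 1.90951603e-11.
By linearity: E[X] = C(241, 3)·p³ ≈ 2303960 · 1.90951603e-11 ≈ 0.000044.
Since α = 3/2 > 1, p = c/n^{3/2} = o(1/n) is below the triangle threshold p ~ 1/n. Asymptotically E[X] ~ (c³/6)·n^{3(1−α)} = (1³/6)·n^{-1.5} → 0, so by Markov's inequality G has no triangles w.h.p.

E[X] ≈ 0.000044; in regime p = Θ(1/n^{3/2}) E[X] tends to 0 (below the triangle threshold p ~ 1/n).


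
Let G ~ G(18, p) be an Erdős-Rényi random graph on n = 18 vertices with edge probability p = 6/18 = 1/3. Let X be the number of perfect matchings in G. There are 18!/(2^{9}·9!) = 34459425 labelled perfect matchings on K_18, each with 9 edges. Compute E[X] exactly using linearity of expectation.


K_18 has 18!/(2^{9}·9!) = 34459425 labelled perfect matchings.
For each such perfect matching H, let X_H = 1 if all 9 edges of H are present in G. Then P[X_H = 1] = p^{9} = (1/3)^{9} = 1/19683.
Summing the indicators: E[X] = Σ_H E[X_H] = 34459425 · p^{9} = 34459425 · 1/19683 = 425425/243.
Numerically: E[X] ≈ 1750.72.

E[X] = 34459425 · (1/3)^{9} = 425425/243 ≈ 1750.72.


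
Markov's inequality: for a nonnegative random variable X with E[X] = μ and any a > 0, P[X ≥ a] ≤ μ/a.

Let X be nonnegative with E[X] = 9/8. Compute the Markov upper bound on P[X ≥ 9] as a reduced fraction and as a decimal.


μ = E[X] = 9/8, a = 9.
Markov: P[X ≥ 9] ≤ μ/a = (9/8)/9 = 1/8.
Numerically: ≈ 0.12500.
(Since a = 9 > μ = 1.12500, the bound 1/8 is < 1 and informative.)

P[X ≥ 9] ≤ 1/8 ≈ 0.12500.


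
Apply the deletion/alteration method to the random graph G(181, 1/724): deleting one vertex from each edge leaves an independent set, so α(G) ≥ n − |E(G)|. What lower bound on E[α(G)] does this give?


E[|E(G)|] = C(181, 2)·p = 16290 · (1/724) = 45/2.
E[α(G)] ≥ n − E[|E(G)|] = 181 − 45/2 = 317/2.
Numerically: ≈ 158.50000.
(This is only a lower bound; the true E[α(G)] may be larger.)

E[α(G)] ≥ 317/2 ≈ 158.50000.


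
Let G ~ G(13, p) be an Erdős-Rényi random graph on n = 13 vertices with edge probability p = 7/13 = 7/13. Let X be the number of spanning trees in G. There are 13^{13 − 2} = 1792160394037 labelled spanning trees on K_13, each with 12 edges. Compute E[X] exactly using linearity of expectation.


K_13 has 13^{13 − 2} = 1792160394037 labelled spanning trees.
For each such spanning tree H, let X_H = 1 if all 12 edges of H are present in G. Then P[X_H = 1] = p^{12} = (7/13)^{12} = 13841287201/23298085122481.
Summing the indicators: E[X] = Σ_H E[X_H] = 1792160394037 · p^{12} = 1792160394037 · 13841287201/23298085122481 = 13841287201/13.
Numerically: E[X] ≈ 1.06e+09.

E[X] = 1792160394037 · (7/13)^{12} = 13841287201/13 ≈ 1.06e+09.
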